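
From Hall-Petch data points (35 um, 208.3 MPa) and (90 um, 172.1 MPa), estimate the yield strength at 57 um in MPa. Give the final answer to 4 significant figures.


sigma_y = sigma0 + k / sqrt(d)
1/sqrt(d1) = 1/sqrt(3.5e-05) = 169.031;  1/sqrt(d2) = 105.409
k = (sigma1 - sigma2) / (1/sqrt(d1) - 1/sqrt(d2)) = (208.3 - 172.1) / (169.031 - 105.409) = 0.568989 MPa*m^0.5
sigma0 = sigma1 - k/sqrt(d1) = 208.3 - 0.568989*169.031 = 112.123 MPa
sigma_y(d3) = 112.123 + 0.568989 / sqrt(5.7e-05) = 187.5 MPa


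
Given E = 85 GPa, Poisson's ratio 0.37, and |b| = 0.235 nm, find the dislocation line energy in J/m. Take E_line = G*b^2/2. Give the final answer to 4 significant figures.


Step 1: G = E / (2*(1+nu))
G = 85 / (2*(1+0.37)) = 31.0219 GPa = 3.10219e+10 Pa
Step 2: E_line = G*b^2/2
b = 0.235 nm = 2.35e-10 m
E_line = 0.5 * 3.10219e+10 * (2.35e-10)^2 = 8.566e-10 J/m


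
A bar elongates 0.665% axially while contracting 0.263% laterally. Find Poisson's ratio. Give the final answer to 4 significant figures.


nu = -epsilon_lat / epsilon_axial
Lateral strain is contraction (negative), so using magnitudes:
nu = 0.263 / 0.665
nu = 0.3955


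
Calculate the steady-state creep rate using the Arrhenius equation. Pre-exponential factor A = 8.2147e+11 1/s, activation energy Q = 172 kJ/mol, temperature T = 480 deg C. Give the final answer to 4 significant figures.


rate = A * exp(-Q / (R*T))
T = 480 + 273.15 = 753.15 K
rate = 8.2147e+11 * exp(-172e3 / (8.314 * 753.15))
rate = 0.9663 1/s


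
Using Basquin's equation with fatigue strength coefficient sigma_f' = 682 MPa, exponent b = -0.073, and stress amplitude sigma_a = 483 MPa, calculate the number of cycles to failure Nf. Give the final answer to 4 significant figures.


sigma_a = sigma_f' * (2*Nf)^b
2*Nf = (sigma_a / sigma_f')^(1/b)
2*Nf = (483 / 682)^(1/-0.073)
2*Nf = 112.866
Nf = 56.43 cycles


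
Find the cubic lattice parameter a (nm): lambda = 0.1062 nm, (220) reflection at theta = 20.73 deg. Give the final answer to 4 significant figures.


d = lambda / (2*sin(theta))
d = 0.1062 / (2*sin(20.73 deg))
d = 0.150015 nm
a = d * sqrt(h^2+k^2+l^2) = 0.150015 * sqrt(8)
a = 0.4243 nm


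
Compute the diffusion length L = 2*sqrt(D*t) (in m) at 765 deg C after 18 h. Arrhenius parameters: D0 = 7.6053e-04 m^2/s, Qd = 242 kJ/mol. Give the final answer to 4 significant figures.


Step 1: D = D0 * exp(-Qd/(R*T))
T = 1038.15 K
D = 7.6053e-04 * exp(-242e3 / (8.314 * 1038.15)) = 5.06312e-16 m^2/s
Step 2: L = 2*sqrt(D*t)
t = 18 h = 64800 s
L = 2*sqrt(5.06312e-16 * 64800) = 1.146e-05 m


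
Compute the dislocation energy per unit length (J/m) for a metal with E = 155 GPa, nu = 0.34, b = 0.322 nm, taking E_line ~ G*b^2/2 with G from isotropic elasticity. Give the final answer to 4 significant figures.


Step 1: G = E / (2*(1+nu))
G = 155 / (2*(1+0.34)) = 57.8358 GPa = 5.78358e+10 Pa
Step 2: E_line = G*b^2/2
b = 0.322 nm = 3.22e-10 m
E_line = 0.5 * 5.78358e+10 * (3.22e-10)^2 = 2.998e-09 J/m


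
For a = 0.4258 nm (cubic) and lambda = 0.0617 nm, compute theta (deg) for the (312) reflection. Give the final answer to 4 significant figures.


d = a / sqrt(h^2+k^2+l^2)
d = 0.4258 / sqrt(14) = 0.1138 nm
lambda = 2*d*sin(theta)  =>  sin(theta) = lambda / (2*d)
sin(theta) = 0.0617 / (2 * 0.1138) = 0.27109
theta = 15.73 deg


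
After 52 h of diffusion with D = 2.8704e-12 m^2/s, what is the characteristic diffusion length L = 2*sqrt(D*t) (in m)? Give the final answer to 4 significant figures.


t = 52 hr = 187200 s
Diffusion length = 2*sqrt(D*t)
= 2*sqrt(2.8704e-12 * 187200)
= 1.466e-03 m


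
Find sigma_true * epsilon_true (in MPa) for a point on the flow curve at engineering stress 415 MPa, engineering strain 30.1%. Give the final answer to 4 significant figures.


sigma_true = sigma_eng * (1 + epsilon_eng)
sigma_true = 415 * (1 + 0.301) = 539.915 MPa
epsilon_true = ln(1 + epsilon_eng)
epsilon_true = ln(1 + 0.301) = 0.263133
sigma_true * epsilon_true = 539.915 * 0.263133 = 142.1 MPa


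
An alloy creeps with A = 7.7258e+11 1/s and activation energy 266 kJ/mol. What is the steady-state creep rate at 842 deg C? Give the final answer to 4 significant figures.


rate = A * exp(-Q / (R*T))
T = 842 + 273.15 = 1115.15 K
rate = 7.7258e+11 * exp(-266e3 / (8.314 * 1115.15))
rate = 0.2678 1/s


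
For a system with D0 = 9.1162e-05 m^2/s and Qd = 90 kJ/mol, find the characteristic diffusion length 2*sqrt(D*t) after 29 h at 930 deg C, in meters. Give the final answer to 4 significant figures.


Step 1: D = D0 * exp(-Qd/(R*T))
T = 1203.15 K
D = 9.1162e-05 * exp(-90e3 / (8.314 * 1203.15)) = 1.12806e-08 m^2/s
Step 2: L = 2*sqrt(D*t)
t = 29 h = 104400 s
L = 2*sqrt(1.12806e-08 * 104400) = 0.06864 m


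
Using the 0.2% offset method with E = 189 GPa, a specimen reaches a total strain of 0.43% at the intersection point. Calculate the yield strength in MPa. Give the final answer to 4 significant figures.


Offset strain = 0.002
Elastic strain at yield = total_strain - offset = 4.3e-03 - 0.002 = 2.3e-03
sigma_y = E * elastic_strain = 189000 * 2.3e-03
sigma_y = 434.7 MPa


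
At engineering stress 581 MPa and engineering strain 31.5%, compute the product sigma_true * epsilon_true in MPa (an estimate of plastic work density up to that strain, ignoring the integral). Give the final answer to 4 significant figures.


sigma_true = sigma_eng * (1 + epsilon_eng)
sigma_true = 581 * (1 + 0.315) = 764.015 MPa
epsilon_true = ln(1 + epsilon_eng)
epsilon_true = ln(1 + 0.315) = 0.273837
sigma_true * epsilon_true = 764.015 * 0.273837 = 209.2 MPa


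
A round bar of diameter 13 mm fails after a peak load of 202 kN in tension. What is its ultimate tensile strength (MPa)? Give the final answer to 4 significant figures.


A0 = pi*(d/2)^2 = pi*(13/2)^2 = 132.732 mm^2
UTS = F_max / A0 = 202*1000 / 132.732
UTS = 1522 MPa


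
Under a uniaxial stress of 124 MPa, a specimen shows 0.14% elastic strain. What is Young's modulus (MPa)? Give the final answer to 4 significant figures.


E = sigma / epsilon
epsilon = 0.14% = 1.4e-03
E = 124 / 1.4e-03
E = 88570 MPa


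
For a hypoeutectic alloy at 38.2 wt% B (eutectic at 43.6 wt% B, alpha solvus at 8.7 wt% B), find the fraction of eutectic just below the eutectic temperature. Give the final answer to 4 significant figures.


f_primary = (C_e - C0) / (C_e - C_alpha_max)
f_primary = (43.6 - 38.2) / (43.6 - 8.7)
f_primary = 0.154728
f_eutectic = 1 - 0.154728 = 0.8453


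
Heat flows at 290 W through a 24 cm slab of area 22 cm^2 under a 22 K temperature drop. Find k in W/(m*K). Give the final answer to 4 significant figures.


k = Q*L / (A*dT)
L = 0.24 m, A = 2.2e-03 m^2
k = 290 * 0.24 / (2.2e-03 * 22)
k = 1438 W/(m*K)


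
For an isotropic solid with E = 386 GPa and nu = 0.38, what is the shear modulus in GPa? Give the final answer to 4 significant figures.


G = E / (2*(1+nu))
G = 386 / (2*(1+0.38))
G = 139.9 GPa


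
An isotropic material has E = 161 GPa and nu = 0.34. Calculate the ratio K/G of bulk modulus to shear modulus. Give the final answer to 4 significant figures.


G = E / (2*(1+nu))
G = 161 / (2*(1+0.34)) = 60.0746 GPa
K = E / (3*(1-2*nu))
K = 161 / (3*(1-2*0.34)) = 167.708 GPa
K/G = 167.708 / 60.0746 = 2.792


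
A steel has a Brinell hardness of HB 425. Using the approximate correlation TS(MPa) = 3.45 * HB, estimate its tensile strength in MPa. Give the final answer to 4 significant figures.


TS (MPa) = 3.45 * HB
TS = 3.45 * 425
TS = 1466 MPa


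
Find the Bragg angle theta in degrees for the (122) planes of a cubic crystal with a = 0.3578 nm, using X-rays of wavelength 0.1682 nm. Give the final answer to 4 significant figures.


d = a / sqrt(h^2+k^2+l^2)
d = 0.3578 / sqrt(9) = 0.119267 nm
lambda = 2*d*sin(theta)  =>  sin(theta) = lambda / (2*d)
sin(theta) = 0.1682 / (2 * 0.119267) = 0.705143
theta = 44.84 deg


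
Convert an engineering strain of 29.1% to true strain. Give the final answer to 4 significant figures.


epsilon_true = ln(1 + epsilon_eng)
epsilon_true = ln(1 + 0.291)
epsilon_true = 0.2554


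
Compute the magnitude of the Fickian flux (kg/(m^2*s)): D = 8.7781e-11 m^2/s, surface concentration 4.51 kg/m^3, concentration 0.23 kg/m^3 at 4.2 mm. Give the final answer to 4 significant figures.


J = -D * (dC/dx) = D * (C1 - C2) / dx
J = 8.7781e-11 * (4.51 - 0.23) / 4.2e-03
J = 8.945e-08 kg/(m^2*s)


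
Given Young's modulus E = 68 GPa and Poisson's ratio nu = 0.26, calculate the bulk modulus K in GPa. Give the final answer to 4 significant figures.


K = E / (3*(1-2*nu))
K = 68 / (3*(1-2*0.26))
K = 47.22 GPa


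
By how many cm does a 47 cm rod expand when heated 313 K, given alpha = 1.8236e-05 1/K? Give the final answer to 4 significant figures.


dL = L0 * alpha * dT
dL = 47 * 1.8236e-05 * 313
dL = 0.2683 cm


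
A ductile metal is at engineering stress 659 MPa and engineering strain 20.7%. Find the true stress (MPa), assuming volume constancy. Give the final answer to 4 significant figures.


sigma_true = sigma_eng * (1 + epsilon_eng)
sigma_true = 659 * (1 + 0.207)
sigma_true = 795.4 MPa


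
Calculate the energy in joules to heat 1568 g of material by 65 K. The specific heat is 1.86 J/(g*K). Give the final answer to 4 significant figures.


Q = m * cp * dT
Q = 1568 * 1.86 * 65
Q = 189600 J


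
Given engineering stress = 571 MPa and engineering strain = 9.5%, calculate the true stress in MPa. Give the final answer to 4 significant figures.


sigma_true = sigma_eng * (1 + epsilon_eng)
sigma_true = 571 * (1 + 0.095)
sigma_true = 625.2 MPa


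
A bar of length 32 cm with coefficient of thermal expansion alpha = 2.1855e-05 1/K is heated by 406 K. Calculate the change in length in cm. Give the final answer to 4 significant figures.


dL = L0 * alpha * dT
dL = 32 * 2.1855e-05 * 406
dL = 0.2839 cm


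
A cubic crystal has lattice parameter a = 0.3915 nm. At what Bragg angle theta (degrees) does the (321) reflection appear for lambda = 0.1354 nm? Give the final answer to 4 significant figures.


d = a / sqrt(h^2+k^2+l^2)
d = 0.3915 / sqrt(14) = 0.104633 nm
lambda = 2*d*sin(theta)  =>  sin(theta) = lambda / (2*d)
sin(theta) = 0.1354 / (2 * 0.104633) = 0.647025
theta = 40.32 deg


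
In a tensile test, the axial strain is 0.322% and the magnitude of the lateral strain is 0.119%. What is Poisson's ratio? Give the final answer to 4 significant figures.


nu = -epsilon_lat / epsilon_axial
Lateral strain is contraction (negative), so using magnitudes:
nu = 0.119 / 0.322
nu = 0.3696


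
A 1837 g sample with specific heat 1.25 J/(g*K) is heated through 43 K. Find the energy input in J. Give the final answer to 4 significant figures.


Q = m * cp * dT
Q = 1837 * 1.25 * 43
Q = 98740 J


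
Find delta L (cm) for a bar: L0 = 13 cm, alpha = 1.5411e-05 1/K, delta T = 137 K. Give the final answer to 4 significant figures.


dL = L0 * alpha * dT
dL = 13 * 1.5411e-05 * 137
dL = 0.02745 cm


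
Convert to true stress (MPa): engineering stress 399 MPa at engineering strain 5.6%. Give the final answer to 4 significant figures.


sigma_true = sigma_eng * (1 + epsilon_eng)
sigma_true = 399 * (1 + 0.056)
sigma_true = 421.3 MPa


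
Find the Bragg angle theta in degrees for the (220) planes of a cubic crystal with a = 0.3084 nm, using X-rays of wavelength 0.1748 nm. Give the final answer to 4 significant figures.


d = a / sqrt(h^2+k^2+l^2)
d = 0.3084 / sqrt(8) = 0.109036 nm
lambda = 2*d*sin(theta)  =>  sin(theta) = lambda / (2*d)
sin(theta) = 0.1748 / (2 * 0.109036) = 0.801571
theta = 53.28 deg


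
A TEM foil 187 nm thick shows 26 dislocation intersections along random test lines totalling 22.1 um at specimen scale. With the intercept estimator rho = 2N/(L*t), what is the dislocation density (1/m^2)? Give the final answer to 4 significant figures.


rho = 2N / (L * t)
L = 22.1 um = 2.21e-05 m, t = 187 nm = 1.87e-07 m
rho = 2 * 26 / (2.21e-05 * 1.87e-07)
rho = 1.258e+13 1/m^2


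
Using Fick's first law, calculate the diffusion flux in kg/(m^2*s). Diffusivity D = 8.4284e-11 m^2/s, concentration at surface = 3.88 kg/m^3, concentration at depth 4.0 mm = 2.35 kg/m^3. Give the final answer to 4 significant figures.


J = -D * (dC/dx) = D * (C1 - C2) / dx
J = 8.4284e-11 * (3.88 - 2.35) / 4e-03
J = 3.224e-08 kg/(m^2*s)


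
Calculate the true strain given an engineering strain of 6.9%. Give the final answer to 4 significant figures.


epsilon_true = ln(1 + epsilon_eng)
epsilon_true = ln(1 + 0.069)
epsilon_true = 0.06672


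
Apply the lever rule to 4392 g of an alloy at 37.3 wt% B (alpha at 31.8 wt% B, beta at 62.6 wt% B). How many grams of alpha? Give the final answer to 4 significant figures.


f_alpha = (C_beta - C0) / (C_beta - C_alpha)
f_alpha = (62.6 - 37.3) / (62.6 - 31.8) = 0.821429
m_alpha = f_alpha * m_total = 0.821429 * 4392 = 3608 g


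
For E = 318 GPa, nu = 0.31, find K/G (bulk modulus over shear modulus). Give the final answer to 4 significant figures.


G = E / (2*(1+nu))
G = 318 / (2*(1+0.31)) = 121.374 GPa
K = E / (3*(1-2*nu))
K = 318 / (3*(1-2*0.31)) = 278.947 GPa
K/G = 278.947 / 121.374 = 2.298


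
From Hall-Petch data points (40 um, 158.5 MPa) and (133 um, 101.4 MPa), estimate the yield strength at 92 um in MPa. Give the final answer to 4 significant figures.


sigma_y = sigma0 + k / sqrt(d)
1/sqrt(d1) = 1/sqrt(4e-05) = 158.114;  1/sqrt(d2) = 86.711
k = (sigma1 - sigma2) / (1/sqrt(d1) - 1/sqrt(d2)) = (158.5 - 101.4) / (158.114 - 86.711) = 0.799688 MPa*m^0.5
sigma0 = sigma1 - k/sqrt(d1) = 158.5 - 0.799688*158.114 = 32.0583 MPa
sigma_y(d3) = 32.0583 + 0.799688 / sqrt(9.2e-05) = 115.4 MPa


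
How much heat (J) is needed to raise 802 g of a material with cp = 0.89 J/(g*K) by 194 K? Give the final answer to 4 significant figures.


Q = m * cp * dT
Q = 802 * 0.89 * 194
Q = 138500 J


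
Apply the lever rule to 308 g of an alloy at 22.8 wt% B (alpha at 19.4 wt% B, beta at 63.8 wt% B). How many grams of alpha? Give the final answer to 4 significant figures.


f_alpha = (C_beta - C0) / (C_beta - C_alpha)
f_alpha = (63.8 - 22.8) / (63.8 - 19.4) = 0.923423
m_alpha = f_alpha * m_total = 0.923423 * 308 = 284.4 g


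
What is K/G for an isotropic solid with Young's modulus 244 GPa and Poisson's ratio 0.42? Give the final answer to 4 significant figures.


G = E / (2*(1+nu))
G = 244 / (2*(1+0.42)) = 85.9155 GPa
K = E / (3*(1-2*nu))
K = 244 / (3*(1-2*0.42)) = 508.333 GPa
K/G = 508.333 / 85.9155 = 5.917


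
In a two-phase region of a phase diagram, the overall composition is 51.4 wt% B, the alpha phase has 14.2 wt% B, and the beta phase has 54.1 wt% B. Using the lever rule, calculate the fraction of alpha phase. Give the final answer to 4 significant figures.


f_alpha = (C_beta - C0) / (C_beta - C_alpha)
f_alpha = (54.1 - 51.4) / (54.1 - 14.2)
f_alpha = 0.06767


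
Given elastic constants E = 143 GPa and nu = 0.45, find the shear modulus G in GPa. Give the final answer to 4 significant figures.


G = E / (2*(1+nu))
G = 143 / (2*(1+0.45))
G = 49.31 GPa


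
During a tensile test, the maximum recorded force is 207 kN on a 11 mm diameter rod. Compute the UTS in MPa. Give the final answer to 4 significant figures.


A0 = pi*(d/2)^2 = pi*(11/2)^2 = 95.0332 mm^2
UTS = F_max / A0 = 207*1000 / 95.0332
UTS = 2178 MPa


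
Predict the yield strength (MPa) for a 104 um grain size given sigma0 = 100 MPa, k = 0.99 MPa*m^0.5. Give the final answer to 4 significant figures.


sigma_y = sigma0 + k / sqrt(d)
d = 104 um = 1.04e-04 m
sigma_y = 100 + 0.99 / sqrt(1.04e-04)
sigma_y = 197.1 MPa


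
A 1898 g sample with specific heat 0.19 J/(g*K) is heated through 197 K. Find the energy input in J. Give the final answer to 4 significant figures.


Q = m * cp * dT
Q = 1898 * 0.19 * 197
Q = 71040 J


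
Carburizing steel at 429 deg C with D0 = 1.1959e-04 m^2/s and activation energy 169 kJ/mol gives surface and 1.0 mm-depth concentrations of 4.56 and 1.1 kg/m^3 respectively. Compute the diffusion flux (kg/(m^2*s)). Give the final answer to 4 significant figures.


Step 1: D = D0 * exp(-Qd/(R*T))
T = 429 + 273.15 = 702.15 K
D = 1.1959e-04 * exp(-169e3 / (8.314 * 702.15)) = 3.19832e-17 m^2/s
Step 2: J = D * (C1 - C2) / dx
J = 3.19832e-17 * (4.56 - 1.1) / 1e-03
J = 1.107e-13 kg/(m^2*s)


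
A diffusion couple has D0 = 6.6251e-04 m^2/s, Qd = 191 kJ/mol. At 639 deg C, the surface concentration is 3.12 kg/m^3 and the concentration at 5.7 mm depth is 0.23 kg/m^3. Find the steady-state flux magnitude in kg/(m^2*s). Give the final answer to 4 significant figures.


Step 1: D = D0 * exp(-Qd/(R*T))
T = 639 + 273.15 = 912.15 K
D = 6.6251e-04 * exp(-191e3 / (8.314 * 912.15)) = 7.6402e-15 m^2/s
Step 2: J = D * (C1 - C2) / dx
J = 7.6402e-15 * (3.12 - 0.23) / 5.7e-03
J = 3.874e-12 kg/(m^2*s)


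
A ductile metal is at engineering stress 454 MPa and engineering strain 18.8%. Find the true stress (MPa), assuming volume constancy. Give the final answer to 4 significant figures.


sigma_true = sigma_eng * (1 + epsilon_eng)
sigma_true = 454 * (1 + 0.188)
sigma_true = 539.4 MPa


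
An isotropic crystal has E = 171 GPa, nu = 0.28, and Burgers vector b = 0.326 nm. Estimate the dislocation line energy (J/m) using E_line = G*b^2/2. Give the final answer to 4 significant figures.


Step 1: G = E / (2*(1+nu))
G = 171 / (2*(1+0.28)) = 66.7969 GPa = 6.67969e+10 Pa
Step 2: E_line = G*b^2/2
b = 0.326 nm = 3.26e-10 m
E_line = 0.5 * 6.67969e+10 * (3.26e-10)^2 = 3.549e-09 J/m


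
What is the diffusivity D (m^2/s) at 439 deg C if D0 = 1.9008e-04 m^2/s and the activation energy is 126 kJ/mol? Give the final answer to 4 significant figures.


D = D0 * exp(-Qd / (R*T))
T = 712.15 K
D = 1.9008e-04 * exp(-126e3 / (8.314 * 712.15))
D = 1.088e-13 m^2/s


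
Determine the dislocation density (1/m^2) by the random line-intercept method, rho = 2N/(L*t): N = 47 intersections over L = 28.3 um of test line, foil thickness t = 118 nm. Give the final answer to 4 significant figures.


rho = 2N / (L * t)
L = 28.3 um = 2.83e-05 m, t = 118 nm = 1.18e-07 m
rho = 2 * 47 / (2.83e-05 * 1.18e-07)
rho = 2.815e+13 1/m^2


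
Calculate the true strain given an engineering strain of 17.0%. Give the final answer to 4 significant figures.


epsilon_true = ln(1 + epsilon_eng)
epsilon_true = ln(1 + 0.17)
epsilon_true = 0.157


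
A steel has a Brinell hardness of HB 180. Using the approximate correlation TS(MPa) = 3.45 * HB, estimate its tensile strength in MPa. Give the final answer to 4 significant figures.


TS (MPa) = 3.45 * HB
TS = 3.45 * 180
TS = 621 MPa


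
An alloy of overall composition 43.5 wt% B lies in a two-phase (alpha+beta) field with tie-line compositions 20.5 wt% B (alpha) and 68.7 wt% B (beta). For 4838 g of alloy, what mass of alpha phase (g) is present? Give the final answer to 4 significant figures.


f_alpha = (C_beta - C0) / (C_beta - C_alpha)
f_alpha = (68.7 - 43.5) / (68.7 - 20.5) = 0.522822
m_alpha = f_alpha * m_total = 0.522822 * 4838 = 2529 g


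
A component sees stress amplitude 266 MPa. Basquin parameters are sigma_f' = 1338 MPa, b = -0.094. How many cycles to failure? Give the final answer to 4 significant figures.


sigma_a = sigma_f' * (2*Nf)^b
2*Nf = (sigma_a / sigma_f')^(1/b)
2*Nf = (266 / 1338)^(1/-0.094)
2*Nf = 2.90776e+07
Nf = 1.454e+07 cycles


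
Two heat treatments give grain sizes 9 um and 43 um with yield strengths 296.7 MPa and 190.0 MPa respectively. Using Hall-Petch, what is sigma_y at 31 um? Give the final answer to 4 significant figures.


sigma_y = sigma0 + k / sqrt(d)
1/sqrt(d1) = 1/sqrt(9e-06) = 333.333;  1/sqrt(d2) = 152.499
k = (sigma1 - sigma2) / (1/sqrt(d1) - 1/sqrt(d2)) = (296.7 - 190.0) / (333.333 - 152.499) = 0.590041 MPa*m^0.5
sigma0 = sigma1 - k/sqrt(d1) = 296.7 - 0.590041*333.333 = 100.02 MPa
sigma_y(d3) = 100.02 + 0.590041 / sqrt(3.1e-05) = 206 MPa


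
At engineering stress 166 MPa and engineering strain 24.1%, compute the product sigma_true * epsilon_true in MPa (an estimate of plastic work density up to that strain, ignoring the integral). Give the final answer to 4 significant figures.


sigma_true = sigma_eng * (1 + epsilon_eng)
sigma_true = 166 * (1 + 0.241) = 206.006 MPa
epsilon_true = ln(1 + epsilon_eng)
epsilon_true = ln(1 + 0.241) = 0.215918
sigma_true * epsilon_true = 206.006 * 0.215918 = 44.48 MPa


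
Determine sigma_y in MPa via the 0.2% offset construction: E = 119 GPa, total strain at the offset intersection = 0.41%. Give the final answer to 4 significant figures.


Offset strain = 0.002
Elastic strain at yield = total_strain - offset = 4.1e-03 - 0.002 = 2.1e-03
sigma_y = E * elastic_strain = 119000 * 2.1e-03
sigma_y = 249.9 MPa


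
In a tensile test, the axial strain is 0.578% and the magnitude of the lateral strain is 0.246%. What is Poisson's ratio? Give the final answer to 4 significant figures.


nu = -epsilon_lat / epsilon_axial
Lateral strain is contraction (negative), so using magnitudes:
nu = 0.246 / 0.578
nu = 0.4256


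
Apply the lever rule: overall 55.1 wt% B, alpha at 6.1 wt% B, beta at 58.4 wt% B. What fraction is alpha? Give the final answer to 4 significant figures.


f_alpha = (C_beta - C0) / (C_beta - C_alpha)
f_alpha = (58.4 - 55.1) / (58.4 - 6.1)
f_alpha = 0.0631


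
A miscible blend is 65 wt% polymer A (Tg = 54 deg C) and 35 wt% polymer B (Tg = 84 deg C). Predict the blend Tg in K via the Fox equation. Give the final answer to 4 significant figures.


1/Tg = w1/Tg1 + w2/Tg2 (in Kelvin)
Tg1 = 327.15 K, Tg2 = 357.15 K
1/Tg = 0.65/327.15 + 0.35/357.15
Tg = 337.1 K


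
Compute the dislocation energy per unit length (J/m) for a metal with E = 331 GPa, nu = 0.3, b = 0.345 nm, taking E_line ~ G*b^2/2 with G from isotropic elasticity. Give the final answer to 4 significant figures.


Step 1: G = E / (2*(1+nu))
G = 331 / (2*(1+0.3)) = 127.308 GPa = 1.27308e+11 Pa
Step 2: E_line = G*b^2/2
b = 0.345 nm = 3.45e-10 m
E_line = 0.5 * 1.27308e+11 * (3.45e-10)^2 = 7.576e-09 J/m


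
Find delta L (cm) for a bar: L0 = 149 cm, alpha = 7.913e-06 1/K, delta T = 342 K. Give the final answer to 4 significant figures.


dL = L0 * alpha * dT
dL = 149 * 7.913e-06 * 342
dL = 0.4032 cm


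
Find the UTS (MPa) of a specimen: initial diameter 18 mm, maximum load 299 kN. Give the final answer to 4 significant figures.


A0 = pi*(d/2)^2 = pi*(18/2)^2 = 254.469 mm^2
UTS = F_max / A0 = 299*1000 / 254.469
UTS = 1175 MPa


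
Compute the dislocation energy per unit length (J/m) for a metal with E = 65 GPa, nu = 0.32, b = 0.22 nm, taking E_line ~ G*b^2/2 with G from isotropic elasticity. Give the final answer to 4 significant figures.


Step 1: G = E / (2*(1+nu))
G = 65 / (2*(1+0.32)) = 24.6212 GPa = 2.46212e+10 Pa
Step 2: E_line = G*b^2/2
b = 0.22 nm = 2.2e-10 m
E_line = 0.5 * 2.46212e+10 * (2.2e-10)^2 = 5.958e-10 J/m


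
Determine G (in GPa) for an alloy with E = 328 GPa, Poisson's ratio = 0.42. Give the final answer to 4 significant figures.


G = E / (2*(1+nu))
G = 328 / (2*(1+0.42))
G = 115.5 GPa


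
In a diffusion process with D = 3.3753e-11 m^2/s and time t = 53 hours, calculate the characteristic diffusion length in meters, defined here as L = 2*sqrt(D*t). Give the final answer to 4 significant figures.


t = 53 hr = 190800 s
Diffusion length = 2*sqrt(D*t)
= 2*sqrt(3.3753e-11 * 190800)
= 5.075e-03 m


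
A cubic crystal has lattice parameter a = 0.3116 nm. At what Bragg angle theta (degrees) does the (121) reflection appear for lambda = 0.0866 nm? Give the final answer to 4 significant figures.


d = a / sqrt(h^2+k^2+l^2)
d = 0.3116 / sqrt(6) = 0.12721 nm
lambda = 2*d*sin(theta)  =>  sin(theta) = lambda / (2*d)
sin(theta) = 0.0866 / (2 * 0.12721) = 0.340382
theta = 19.9 deg


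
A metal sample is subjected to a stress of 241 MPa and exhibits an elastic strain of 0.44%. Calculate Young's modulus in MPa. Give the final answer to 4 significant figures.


E = sigma / epsilon
epsilon = 0.44% = 4.4e-03
E = 241 / 4.4e-03
E = 54770 MPa


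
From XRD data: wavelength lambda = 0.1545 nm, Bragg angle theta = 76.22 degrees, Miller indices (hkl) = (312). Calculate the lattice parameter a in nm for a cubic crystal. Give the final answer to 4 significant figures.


d = lambda / (2*sin(theta))
d = 0.1545 / (2*sin(76.22 deg))
d = 0.0795393 nm
a = d * sqrt(h^2+k^2+l^2) = 0.0795393 * sqrt(14)
a = 0.2976 nm


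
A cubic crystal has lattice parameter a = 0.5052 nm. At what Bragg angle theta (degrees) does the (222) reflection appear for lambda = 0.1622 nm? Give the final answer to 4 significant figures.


d = a / sqrt(h^2+k^2+l^2)
d = 0.5052 / sqrt(12) = 0.145839 nm
lambda = 2*d*sin(theta)  =>  sin(theta) = lambda / (2*d)
sin(theta) = 0.1622 / (2 * 0.145839) = 0.556094
theta = 33.79 deg


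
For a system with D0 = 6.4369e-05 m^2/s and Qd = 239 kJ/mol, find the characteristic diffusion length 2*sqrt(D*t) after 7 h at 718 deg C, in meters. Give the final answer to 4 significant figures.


Step 1: D = D0 * exp(-Qd/(R*T))
T = 991.15 K
D = 6.4369e-05 * exp(-239e3 / (8.314 * 991.15)) = 1.63182e-17 m^2/s
Step 2: L = 2*sqrt(D*t)
t = 7 h = 25200 s
L = 2*sqrt(1.63182e-17 * 25200) = 1.283e-06 m


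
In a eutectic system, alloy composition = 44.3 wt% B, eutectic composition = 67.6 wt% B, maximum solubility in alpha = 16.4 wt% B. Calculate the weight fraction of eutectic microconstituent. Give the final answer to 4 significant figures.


f_primary = (C_e - C0) / (C_e - C_alpha_max)
f_primary = (67.6 - 44.3) / (67.6 - 16.4)
f_primary = 0.455078
f_eutectic = 1 - 0.455078 = 0.5449


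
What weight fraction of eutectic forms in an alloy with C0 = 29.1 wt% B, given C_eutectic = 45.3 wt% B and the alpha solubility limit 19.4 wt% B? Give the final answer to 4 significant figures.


f_primary = (C_e - C0) / (C_e - C_alpha_max)
f_primary = (45.3 - 29.1) / (45.3 - 19.4)
f_primary = 0.625483
f_eutectic = 1 - 0.625483 = 0.3745


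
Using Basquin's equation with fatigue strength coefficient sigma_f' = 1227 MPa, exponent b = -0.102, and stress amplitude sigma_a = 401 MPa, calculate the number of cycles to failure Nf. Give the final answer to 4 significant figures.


sigma_a = sigma_f' * (2*Nf)^b
2*Nf = (sigma_a / sigma_f')^(1/b)
2*Nf = (401 / 1227)^(1/-0.102)
2*Nf = 57778.5
Nf = 28890 cycles


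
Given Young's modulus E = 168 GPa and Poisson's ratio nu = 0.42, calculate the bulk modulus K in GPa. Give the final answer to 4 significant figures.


K = E / (3*(1-2*nu))
K = 168 / (3*(1-2*0.42))
K = 350 GPa


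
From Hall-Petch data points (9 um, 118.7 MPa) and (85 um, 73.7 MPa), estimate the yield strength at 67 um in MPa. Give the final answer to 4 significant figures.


sigma_y = sigma0 + k / sqrt(d)
1/sqrt(d1) = 1/sqrt(9e-06) = 333.333;  1/sqrt(d2) = 108.465
k = (sigma1 - sigma2) / (1/sqrt(d1) - 1/sqrt(d2)) = (118.7 - 73.7) / (333.333 - 108.465) = 0.200117 MPa*m^0.5
sigma0 = sigma1 - k/sqrt(d1) = 118.7 - 0.200117*333.333 = 51.9942 MPa
sigma_y(d3) = 51.9942 + 0.200117 / sqrt(6.7e-05) = 76.44 MPa


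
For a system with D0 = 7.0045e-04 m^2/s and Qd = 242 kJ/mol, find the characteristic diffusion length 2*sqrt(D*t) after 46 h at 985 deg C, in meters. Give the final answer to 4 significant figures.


Step 1: D = D0 * exp(-Qd/(R*T))
T = 1258.15 K
D = 7.0045e-04 * exp(-242e3 / (8.314 * 1258.15)) = 6.27907e-14 m^2/s
Step 2: L = 2*sqrt(D*t)
t = 46 h = 165600 s
L = 2*sqrt(6.27907e-14 * 165600) = 2.039e-04 m


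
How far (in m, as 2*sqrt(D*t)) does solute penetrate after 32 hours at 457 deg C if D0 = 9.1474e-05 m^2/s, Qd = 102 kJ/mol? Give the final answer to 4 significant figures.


Step 1: D = D0 * exp(-Qd/(R*T))
T = 730.15 K
D = 9.1474e-05 * exp(-102e3 / (8.314 * 730.15)) = 4.61312e-12 m^2/s
Step 2: L = 2*sqrt(D*t)
t = 32 h = 115200 s
L = 2*sqrt(4.61312e-12 * 115200) = 1.458e-03 m


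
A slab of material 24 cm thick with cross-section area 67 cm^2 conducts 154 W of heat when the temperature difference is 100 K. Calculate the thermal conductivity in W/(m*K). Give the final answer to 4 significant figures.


k = Q*L / (A*dT)
L = 0.24 m, A = 6.7e-03 m^2
k = 154 * 0.24 / (6.7e-03 * 100)
k = 55.16 W/(m*K)


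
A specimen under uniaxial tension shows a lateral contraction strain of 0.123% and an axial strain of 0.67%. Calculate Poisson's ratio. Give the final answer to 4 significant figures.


nu = -epsilon_lat / epsilon_axial
Lateral strain is contraction (negative), so using magnitudes:
nu = 0.123 / 0.67
nu = 0.1836


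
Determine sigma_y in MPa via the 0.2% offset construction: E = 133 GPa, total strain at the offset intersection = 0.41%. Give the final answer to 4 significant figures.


Offset strain = 0.002
Elastic strain at yield = total_strain - offset = 4.1e-03 - 0.002 = 2.1e-03
sigma_y = E * elastic_strain = 133000 * 2.1e-03
sigma_y = 279.3 MPa


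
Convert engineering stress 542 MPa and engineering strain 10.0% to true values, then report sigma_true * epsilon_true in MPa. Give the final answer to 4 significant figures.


sigma_true = sigma_eng * (1 + epsilon_eng)
sigma_true = 542 * (1 + 0.1) = 596.2 MPa
epsilon_true = ln(1 + epsilon_eng)
epsilon_true = ln(1 + 0.1) = 0.0953102
sigma_true * epsilon_true = 596.2 * 0.0953102 = 56.82 MPa


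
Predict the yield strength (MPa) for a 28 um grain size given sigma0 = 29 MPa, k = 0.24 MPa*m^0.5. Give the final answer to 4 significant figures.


sigma_y = sigma0 + k / sqrt(d)
d = 28 um = 2.8e-05 m
sigma_y = 29 + 0.24 / sqrt(2.8e-05)
sigma_y = 74.36 MPa


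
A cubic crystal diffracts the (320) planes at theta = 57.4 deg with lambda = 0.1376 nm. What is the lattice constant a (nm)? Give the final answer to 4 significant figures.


d = lambda / (2*sin(theta))
d = 0.1376 / (2*sin(57.4 deg))
d = 0.0816663 nm
a = d * sqrt(h^2+k^2+l^2) = 0.0816663 * sqrt(13)
a = 0.2945 nm


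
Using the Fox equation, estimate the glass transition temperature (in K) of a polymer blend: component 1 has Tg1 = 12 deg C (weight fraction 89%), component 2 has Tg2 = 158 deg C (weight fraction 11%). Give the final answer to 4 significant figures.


1/Tg = w1/Tg1 + w2/Tg2 (in Kelvin)
Tg1 = 285.15 K, Tg2 = 431.15 K
1/Tg = 0.89/285.15 + 0.11/431.15
Tg = 296.2 K


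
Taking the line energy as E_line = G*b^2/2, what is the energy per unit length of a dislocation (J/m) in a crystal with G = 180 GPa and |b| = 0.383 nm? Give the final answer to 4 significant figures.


E = G*b^2/2
b = 0.383 nm = 3.83e-10 m
G = 180 GPa = 1.8e+11 Pa
E = 0.5 * 1.8e+11 * (3.83e-10)^2
E = 1.32e-08 J/m


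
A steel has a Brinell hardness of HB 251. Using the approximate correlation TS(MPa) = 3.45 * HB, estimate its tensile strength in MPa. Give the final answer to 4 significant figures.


TS (MPa) = 3.45 * HB
TS = 3.45 * 251
TS = 866 MPa


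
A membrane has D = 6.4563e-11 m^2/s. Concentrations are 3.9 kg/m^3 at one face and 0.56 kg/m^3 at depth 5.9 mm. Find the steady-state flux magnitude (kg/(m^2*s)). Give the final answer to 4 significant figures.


J = -D * (dC/dx) = D * (C1 - C2) / dx
J = 6.4563e-11 * (3.9 - 0.56) / 5.9e-03
J = 3.655e-08 kg/(m^2*s)


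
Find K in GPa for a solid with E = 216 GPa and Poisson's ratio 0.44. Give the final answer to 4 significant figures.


K = E / (3*(1-2*nu))
K = 216 / (3*(1-2*0.44))
K = 600 GPa


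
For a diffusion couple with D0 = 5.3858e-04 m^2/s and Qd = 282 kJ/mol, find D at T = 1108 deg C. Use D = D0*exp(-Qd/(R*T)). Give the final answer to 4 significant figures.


D = D0 * exp(-Qd / (R*T))
T = 1381.15 K
D = 5.3858e-04 * exp(-282e3 / (8.314 * 1381.15))
D = 1.163e-14 m^2/s


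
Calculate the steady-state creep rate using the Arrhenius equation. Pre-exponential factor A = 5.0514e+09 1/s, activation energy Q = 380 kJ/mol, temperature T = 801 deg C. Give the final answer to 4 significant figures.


rate = A * exp(-Q / (R*T))
T = 801 + 273.15 = 1074.15 K
rate = 5.0514e+09 * exp(-380e3 / (8.314 * 1074.15))
rate = 1.674e-09 1/s


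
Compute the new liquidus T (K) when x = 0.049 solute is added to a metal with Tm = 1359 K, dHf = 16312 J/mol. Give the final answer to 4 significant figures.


dT = R*Tm^2*x / dHf
dT = 8.314 * 1359^2 * 0.049 / 16312
dT = 46.1252 K
T_new = 1359 - 46.1252 = 1313 K


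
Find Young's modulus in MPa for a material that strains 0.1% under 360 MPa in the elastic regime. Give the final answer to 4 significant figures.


E = sigma / epsilon
epsilon = 0.1% = 1e-03
E = 360 / 1e-03
E = 360000 MPa


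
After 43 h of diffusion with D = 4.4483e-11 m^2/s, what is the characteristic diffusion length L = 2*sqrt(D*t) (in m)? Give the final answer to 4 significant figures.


t = 43 hr = 154800 s
Diffusion length = 2*sqrt(D*t)
= 2*sqrt(4.4483e-11 * 154800)
= 5.248e-03 m


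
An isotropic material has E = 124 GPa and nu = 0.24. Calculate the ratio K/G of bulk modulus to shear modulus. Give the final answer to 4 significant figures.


G = E / (2*(1+nu))
G = 124 / (2*(1+0.24)) = 50 GPa
K = E / (3*(1-2*nu))
K = 124 / (3*(1-2*0.24)) = 79.4872 GPa
K/G = 79.4872 / 50 = 1.59


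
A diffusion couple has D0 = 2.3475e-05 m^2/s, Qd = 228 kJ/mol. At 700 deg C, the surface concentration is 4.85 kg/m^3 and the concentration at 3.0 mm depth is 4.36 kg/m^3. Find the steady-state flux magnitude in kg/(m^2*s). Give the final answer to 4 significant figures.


Step 1: D = D0 * exp(-Qd/(R*T))
T = 700 + 273.15 = 973.15 K
D = 2.3475e-05 * exp(-228e3 / (8.314 * 973.15)) = 1.35542e-17 m^2/s
Step 2: J = D * (C1 - C2) / dx
J = 1.35542e-17 * (4.85 - 4.36) / 3e-03
J = 2.214e-15 kg/(m^2*s)


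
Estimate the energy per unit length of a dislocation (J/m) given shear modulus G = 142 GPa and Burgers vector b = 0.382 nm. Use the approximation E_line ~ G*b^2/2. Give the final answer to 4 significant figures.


E = G*b^2/2
b = 0.382 nm = 3.82e-10 m
G = 142 GPa = 1.42e+11 Pa
E = 0.5 * 1.42e+11 * (3.82e-10)^2
E = 1.036e-08 J/m


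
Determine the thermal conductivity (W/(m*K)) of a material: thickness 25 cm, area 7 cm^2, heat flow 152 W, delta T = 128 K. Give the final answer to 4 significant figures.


k = Q*L / (A*dT)
L = 0.25 m, A = 7e-04 m^2
k = 152 * 0.25 / (7e-04 * 128)
k = 424.1 W/(m*K)


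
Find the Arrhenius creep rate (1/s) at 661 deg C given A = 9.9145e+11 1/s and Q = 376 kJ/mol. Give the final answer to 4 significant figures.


rate = A * exp(-Q / (R*T))
T = 661 + 273.15 = 934.15 K
rate = 9.9145e+11 * exp(-376e3 / (8.314 * 934.15))
rate = 9.35e-10 1/s


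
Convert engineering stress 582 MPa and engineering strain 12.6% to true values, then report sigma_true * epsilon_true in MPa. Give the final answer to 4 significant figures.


sigma_true = sigma_eng * (1 + epsilon_eng)
sigma_true = 582 * (1 + 0.126) = 655.332 MPa
epsilon_true = ln(1 + epsilon_eng)
epsilon_true = ln(1 + 0.126) = 0.118672
sigma_true * epsilon_true = 655.332 * 0.118672 = 77.77 MPa


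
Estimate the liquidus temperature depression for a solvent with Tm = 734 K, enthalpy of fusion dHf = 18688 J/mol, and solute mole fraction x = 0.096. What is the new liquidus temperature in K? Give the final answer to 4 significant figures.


dT = R*Tm^2*x / dHf
dT = 8.314 * 734^2 * 0.096 / 18688
dT = 23.0097 K
T_new = 734 - 23.0097 = 711 K


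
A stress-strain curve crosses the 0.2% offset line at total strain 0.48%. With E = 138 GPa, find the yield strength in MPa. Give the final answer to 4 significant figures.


Offset strain = 0.002
Elastic strain at yield = total_strain - offset = 4.8e-03 - 0.002 = 2.8e-03
sigma_y = E * elastic_strain = 138000 * 2.8e-03
sigma_y = 386.4 MPa


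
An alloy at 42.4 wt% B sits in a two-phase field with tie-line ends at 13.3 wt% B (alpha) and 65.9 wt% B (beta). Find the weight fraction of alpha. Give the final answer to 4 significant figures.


f_alpha = (C_beta - C0) / (C_beta - C_alpha)
f_alpha = (65.9 - 42.4) / (65.9 - 13.3)
f_alpha = 0.4468


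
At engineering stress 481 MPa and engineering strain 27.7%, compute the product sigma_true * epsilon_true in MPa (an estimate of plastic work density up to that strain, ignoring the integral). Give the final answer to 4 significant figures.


sigma_true = sigma_eng * (1 + epsilon_eng)
sigma_true = 481 * (1 + 0.277) = 614.237 MPa
epsilon_true = ln(1 + epsilon_eng)
epsilon_true = ln(1 + 0.277) = 0.244514
sigma_true * epsilon_true = 614.237 * 0.244514 = 150.2 MPa


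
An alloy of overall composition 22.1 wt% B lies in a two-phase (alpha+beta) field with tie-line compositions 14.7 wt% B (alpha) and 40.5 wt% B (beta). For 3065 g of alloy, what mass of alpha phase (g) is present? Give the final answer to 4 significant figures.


f_alpha = (C_beta - C0) / (C_beta - C_alpha)
f_alpha = (40.5 - 22.1) / (40.5 - 14.7) = 0.713178
m_alpha = f_alpha * m_total = 0.713178 * 3065 = 2186 g


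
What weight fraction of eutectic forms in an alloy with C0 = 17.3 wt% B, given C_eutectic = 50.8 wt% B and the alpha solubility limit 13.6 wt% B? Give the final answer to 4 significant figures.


f_primary = (C_e - C0) / (C_e - C_alpha_max)
f_primary = (50.8 - 17.3) / (50.8 - 13.6)
f_primary = 0.900538
f_eutectic = 1 - 0.900538 = 0.09946


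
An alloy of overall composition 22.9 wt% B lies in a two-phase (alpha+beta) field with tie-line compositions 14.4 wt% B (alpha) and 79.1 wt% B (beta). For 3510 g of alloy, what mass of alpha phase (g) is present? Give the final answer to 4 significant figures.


f_alpha = (C_beta - C0) / (C_beta - C_alpha)
f_alpha = (79.1 - 22.9) / (79.1 - 14.4) = 0.868624
m_alpha = f_alpha * m_total = 0.868624 * 3510 = 3049 g


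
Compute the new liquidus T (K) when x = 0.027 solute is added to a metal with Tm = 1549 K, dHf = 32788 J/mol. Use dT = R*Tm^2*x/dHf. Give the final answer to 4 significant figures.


dT = R*Tm^2*x / dHf
dT = 8.314 * 1549^2 * 0.027 / 32788
dT = 16.4271 K
T_new = 1549 - 16.4271 = 1533 K


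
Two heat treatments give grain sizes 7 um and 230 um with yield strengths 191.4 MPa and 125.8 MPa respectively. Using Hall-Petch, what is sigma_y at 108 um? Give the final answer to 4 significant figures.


sigma_y = sigma0 + k / sqrt(d)
1/sqrt(d1) = 1/sqrt(7e-06) = 377.964;  1/sqrt(d2) = 65.938
k = (sigma1 - sigma2) / (1/sqrt(d1) - 1/sqrt(d2)) = (191.4 - 125.8) / (377.964 - 65.938) = 0.210239 MPa*m^0.5
sigma0 = sigma1 - k/sqrt(d1) = 191.4 - 0.210239*377.964 = 111.937 MPa
sigma_y(d3) = 111.937 + 0.210239 / sqrt(1.08e-04) = 132.2 MPa


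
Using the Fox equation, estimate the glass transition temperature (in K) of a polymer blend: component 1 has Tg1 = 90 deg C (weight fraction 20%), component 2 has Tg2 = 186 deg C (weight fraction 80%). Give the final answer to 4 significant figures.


1/Tg = w1/Tg1 + w2/Tg2 (in Kelvin)
Tg1 = 363.15 K, Tg2 = 459.15 K
1/Tg = 0.2/363.15 + 0.8/459.15
Tg = 436.1 K


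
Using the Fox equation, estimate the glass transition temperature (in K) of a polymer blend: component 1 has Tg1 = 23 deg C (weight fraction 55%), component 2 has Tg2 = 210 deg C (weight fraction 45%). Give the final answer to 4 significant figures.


1/Tg = w1/Tg1 + w2/Tg2 (in Kelvin)
Tg1 = 296.15 K, Tg2 = 483.15 K
1/Tg = 0.55/296.15 + 0.45/483.15
Tg = 358.6 K


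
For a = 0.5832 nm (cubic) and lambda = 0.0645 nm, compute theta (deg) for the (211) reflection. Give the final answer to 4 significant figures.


d = a / sqrt(h^2+k^2+l^2)
d = 0.5832 / sqrt(6) = 0.23809 nm
lambda = 2*d*sin(theta)  =>  sin(theta) = lambda / (2*d)
sin(theta) = 0.0645 / (2 * 0.23809) = 0.135453
theta = 7.785 deg


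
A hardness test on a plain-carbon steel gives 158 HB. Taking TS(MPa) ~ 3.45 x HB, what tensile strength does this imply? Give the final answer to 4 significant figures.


TS (MPa) = 3.45 * HB
TS = 3.45 * 158
TS = 545.1 MPa


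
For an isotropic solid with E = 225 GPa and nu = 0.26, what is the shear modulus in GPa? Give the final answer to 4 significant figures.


G = E / (2*(1+nu))
G = 225 / (2*(1+0.26))
G = 89.29 GPa


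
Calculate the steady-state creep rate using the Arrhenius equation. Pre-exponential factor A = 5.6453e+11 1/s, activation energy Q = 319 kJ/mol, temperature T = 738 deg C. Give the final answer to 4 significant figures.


rate = A * exp(-Q / (R*T))
T = 738 + 273.15 = 1011.15 K
rate = 5.6453e+11 * exp(-319e3 / (8.314 * 1011.15))
rate = 1.871e-05 1/s
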